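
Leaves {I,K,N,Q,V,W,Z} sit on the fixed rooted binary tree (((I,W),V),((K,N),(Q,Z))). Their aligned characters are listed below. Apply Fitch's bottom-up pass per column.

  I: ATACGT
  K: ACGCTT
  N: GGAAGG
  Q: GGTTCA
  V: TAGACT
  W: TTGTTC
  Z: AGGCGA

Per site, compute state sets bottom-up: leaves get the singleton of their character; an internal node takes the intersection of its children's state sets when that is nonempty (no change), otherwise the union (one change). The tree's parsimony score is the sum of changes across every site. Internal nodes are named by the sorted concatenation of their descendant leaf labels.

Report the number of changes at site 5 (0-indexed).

3

[col 0] IW: children I:{A}, W:{T} ∪→ {A,T}; cost 1
[col 0] IVW: children IW:{A,T}, V:{T} ∩→ {T}; cost 0
[col 0] KN: children K:{A}, N:{G} ∪→ {A,G}; cost 1
[col 0] QZ: children Q:{G}, Z:{A} ∪→ {A,G}; cost 1
[col 0] KNQZ: children KN:{A,G}, QZ:{A,G} ∩→ {A,G}; cost 0
[col 0] IKNQVWZ: children IVW:{T}, KNQZ:{A,G} ∪→ {A,G,T}; cost 1
[col 1] IW: children I:{T}, W:{T} ∩→ {T}; cost 0
[col 1] IVW: children IW:{T}, V:{A} ∪→ {A,T}; cost 1
[col 1] KN: children K:{C}, N:{G} ∪→ {C,G}; cost 1
[col 1] QZ: children Q:{G}, Z:{G} ∩→ {G}; cost 0
[col 1] KNQZ: children KN:{C,G}, QZ:{G} ∩→ {G}; cost 0
[col 1] IKNQVWZ: children IVW:{A,T}, KNQZ:{G} ∪→ {A,G,T}; cost 1
[col 2] IW: children I:{A}, W:{G} ∪→ {A,G}; cost 1
[col 2] IVW: children IW:{A,G}, V:{G} ∩→ {G}; cost 0
[col 2] KN: children K:{G}, N:{A} ∪→ {A,G}; cost 1
[col 2] QZ: children Q:{T}, Z:{G} ∪→ {G,T}; cost 1
[col 2] KNQZ: children KN:{A,G}, QZ:{G,T} ∩→ {G}; cost 0
[col 2] IKNQVWZ: children IVW:{G}, KNQZ:{G} ∩→ {G}; cost 0
[col 3] IW: children I:{C}, W:{T} ∪→ {C,T}; cost 1
[col 3] IVW: children IW:{C,T}, V:{A} ∪→ {A,C,T}; cost 1
[col 3] KN: children K:{C}, N:{A} ∪→ {A,C}; cost 1
[col 3] QZ: children Q:{T}, Z:{C} ∪→ {C,T}; cost 1
[col 3] KNQZ: children KN:{A,C}, QZ:{C,T} ∩→ {C}; cost 0
[col 3] IKNQVWZ: children IVW:{A,C,T}, KNQZ:{C} ∩→ {C}; cost 0
[col 4] IW: children I:{G}, W:{T} ∪→ {G,T}; cost 1
[col 4] IVW: children IW:{G,T}, V:{C} ∪→ {C,G,T}; cost 1
[col 4] KN: children K:{T}, N:{G} ∪→ {G,T}; cost 1
[col 4] QZ: children Q:{C}, Z:{G} ∪→ {C,G}; cost 1
[col 4] KNQZ: children KN:{G,T}, QZ:{C,G} ∩→ {G}; cost 0
[col 4] IKNQVWZ: children IVW:{C,G,T}, KNQZ:{G} ∩→ {G}; cost 0
[col 5] IW: children I:{T}, W:{C} ∪→ {C,T}; cost 1
[col 5] IVW: children IW:{C,T}, V:{T} ∩→ {T}; cost 0
[col 5] KN: children K:{T}, N:{G} ∪→ {G,T}; cost 1
[col 5] QZ: children Q:{A}, Z:{A} ∩→ {A}; cost 0
[col 5] KNQZ: children KN:{G,T}, QZ:{A} ∪→ {A,G,T}; cost 1
[col 5] IKNQVWZ: children IVW:{T}, KNQZ:{A,G,T} ∩→ {T}; cost 0
per-site changes: [4, 3, 3, 4, 4, 3]; total = 21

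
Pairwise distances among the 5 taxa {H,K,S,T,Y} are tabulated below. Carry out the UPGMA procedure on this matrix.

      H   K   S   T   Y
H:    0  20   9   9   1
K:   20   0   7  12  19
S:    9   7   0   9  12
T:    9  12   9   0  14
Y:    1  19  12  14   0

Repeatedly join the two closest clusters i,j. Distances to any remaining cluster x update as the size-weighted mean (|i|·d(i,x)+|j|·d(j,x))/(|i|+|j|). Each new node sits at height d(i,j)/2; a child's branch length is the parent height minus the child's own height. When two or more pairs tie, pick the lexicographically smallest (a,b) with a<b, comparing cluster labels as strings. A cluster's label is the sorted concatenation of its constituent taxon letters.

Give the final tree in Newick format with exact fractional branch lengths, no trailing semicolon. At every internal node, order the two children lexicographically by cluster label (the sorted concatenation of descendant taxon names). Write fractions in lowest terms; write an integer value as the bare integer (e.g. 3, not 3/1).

((H:1/2,Y:1/2):77/12,((K:7/2,S:7/2):7/4,T:21/4):5/3)

step 1: merge (H,Y) at d=1; branch lengths H→1/2, Y→1/2; new cluster HY
  updated: d(HY,K)=39/2, d(HY,S)=21/2, d(HY,T)=23/2
step 2: merge (K,S) at d=7; branch lengths K→7/2, S→7/2; new cluster KS
  updated: d(HY,KS)=15, d(KS,T)=21/2
step 3: merge (KS,T) at d=21/2; branch lengths KS→7/4, T→21/4; new cluster KST
  updated: d(HY,KST)=83/6
step 4: merge (HY,KST) at d=83/6; branch lengths HY→77/12, KST→5/3; new cluster HKSTY
final tree: ((H:1/2,Y:1/2):77/12,((K:7/2,S:7/2):7/4,T:21/4):5/3)
total length: 277/12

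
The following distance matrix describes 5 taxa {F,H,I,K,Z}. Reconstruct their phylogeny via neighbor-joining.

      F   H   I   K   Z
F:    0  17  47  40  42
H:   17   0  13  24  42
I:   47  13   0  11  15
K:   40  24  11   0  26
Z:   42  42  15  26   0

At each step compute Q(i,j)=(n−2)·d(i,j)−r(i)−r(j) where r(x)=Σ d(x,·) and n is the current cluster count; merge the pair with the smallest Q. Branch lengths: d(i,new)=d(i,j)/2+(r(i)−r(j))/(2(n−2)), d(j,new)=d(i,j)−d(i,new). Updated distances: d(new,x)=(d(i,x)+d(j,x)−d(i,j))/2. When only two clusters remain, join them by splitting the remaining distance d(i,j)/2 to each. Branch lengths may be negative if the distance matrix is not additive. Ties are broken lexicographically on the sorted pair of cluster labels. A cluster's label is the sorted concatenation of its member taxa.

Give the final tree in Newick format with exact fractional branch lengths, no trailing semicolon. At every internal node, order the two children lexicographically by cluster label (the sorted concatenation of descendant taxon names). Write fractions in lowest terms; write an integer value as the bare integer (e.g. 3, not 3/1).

iteration 1: select F,H (d=17, Q=-191); attach at lengths (101/6, 1/6); label the merged cluster FH
  updated: d(FH,I)=43/2, d(FH,K)=47/2, d(FH,Z)=67/2
iteration 2: select FH,K (d=47/2, Q=-92); attach at lengths (65/4, 29/4); label the merged cluster FHK
  updated: d(FHK,I)=9/2, d(FHK,Z)=18
iteration 3: select FHK,I (d=9/2, Q=-75/2); attach at lengths (15/4, 3/4); label the merged cluster FHIK
  updated: d(FHIK,Z)=57/4
iteration 4: select FHIK,Z (d=57/4); attach at lengths (57/8, 57/8); label the merged cluster FHIKZ
final tree: ((((F:101/6,H:1/6):65/4,K:29/4):15/4,I:3/4):57/8,Z:57/8)
total length: 237/4

((((F:101/6,H:1/6):65/4,K:29/4):15/4,I:3/4):57/8,Z:57/8)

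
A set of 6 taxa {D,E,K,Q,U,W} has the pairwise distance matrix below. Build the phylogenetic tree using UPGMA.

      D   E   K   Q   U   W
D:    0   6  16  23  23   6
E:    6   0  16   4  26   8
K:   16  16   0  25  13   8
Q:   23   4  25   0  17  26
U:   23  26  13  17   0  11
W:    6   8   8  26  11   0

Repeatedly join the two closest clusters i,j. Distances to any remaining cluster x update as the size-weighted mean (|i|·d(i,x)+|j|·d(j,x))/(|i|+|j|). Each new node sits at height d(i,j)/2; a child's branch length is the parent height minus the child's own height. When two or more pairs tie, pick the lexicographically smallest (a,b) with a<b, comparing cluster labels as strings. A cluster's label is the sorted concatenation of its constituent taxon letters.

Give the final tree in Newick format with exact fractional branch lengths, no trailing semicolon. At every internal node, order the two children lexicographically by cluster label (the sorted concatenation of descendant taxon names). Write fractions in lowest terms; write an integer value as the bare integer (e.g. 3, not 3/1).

((((D:3,W:3):3,K:6):11/6,U:47/6):65/48,(E:2,Q:2):115/16)

1. join E+Q (d=4) ⇒ EQ; edges |E|=2, |Q|=2
  updated: d(D,EQ)=29/2, d(EQ,K)=41/2, d(EQ,U)=43/2, d(EQ,W)=17
2. join D+W (d=6) ⇒ DW; edges |D|=3, |W|=3
  updated: d(DW,EQ)=63/4, d(DW,K)=12, d(DW,U)=17
3. join DW+K (d=12) ⇒ DKW; edges |DW|=3, |K|=6
  updated: d(DKW,EQ)=52/3, d(DKW,U)=47/3
4. join DKW+U (d=47/3) ⇒ DKUW; edges |DKW|=11/6, |U|=47/6
  updated: d(DKUW,EQ)=147/8
5. join DKUW+EQ (d=147/8) ⇒ DEKQUW; edges |DKUW|=65/48, |EQ|=115/16
final tree: ((((D:3,W:3):3,K:6):11/6,U:47/6):65/48,(E:2,Q:2):115/16)
total length: 893/24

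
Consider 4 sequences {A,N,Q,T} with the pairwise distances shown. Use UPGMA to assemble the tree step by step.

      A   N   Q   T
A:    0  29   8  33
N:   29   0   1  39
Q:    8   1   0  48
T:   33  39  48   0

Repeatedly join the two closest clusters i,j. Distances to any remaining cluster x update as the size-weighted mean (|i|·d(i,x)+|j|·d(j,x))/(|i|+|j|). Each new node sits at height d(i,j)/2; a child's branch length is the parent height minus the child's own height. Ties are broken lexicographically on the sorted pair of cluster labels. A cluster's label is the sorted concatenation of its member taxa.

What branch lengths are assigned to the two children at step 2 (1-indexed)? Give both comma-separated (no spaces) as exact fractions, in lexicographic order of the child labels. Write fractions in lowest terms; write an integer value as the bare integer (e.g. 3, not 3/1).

iteration 1: select N,Q (d=1); attach at lengths (1/2, 1/2); label the merged cluster NQ
  updated: d(A,NQ)=37/2, d(NQ,T)=87/2
iteration 2: select A,NQ (d=37/2); attach at lengths (37/4, 35/4); label the merged cluster ANQ
  updated: d(ANQ,T)=40
iteration 3: select ANQ,T (d=40); attach at lengths (43/4, 20); label the merged cluster ANQT
final tree: ((A:37/4,(N:1/2,Q:1/2):35/4):43/4,T:20)
total length: 199/4

37/4,35/4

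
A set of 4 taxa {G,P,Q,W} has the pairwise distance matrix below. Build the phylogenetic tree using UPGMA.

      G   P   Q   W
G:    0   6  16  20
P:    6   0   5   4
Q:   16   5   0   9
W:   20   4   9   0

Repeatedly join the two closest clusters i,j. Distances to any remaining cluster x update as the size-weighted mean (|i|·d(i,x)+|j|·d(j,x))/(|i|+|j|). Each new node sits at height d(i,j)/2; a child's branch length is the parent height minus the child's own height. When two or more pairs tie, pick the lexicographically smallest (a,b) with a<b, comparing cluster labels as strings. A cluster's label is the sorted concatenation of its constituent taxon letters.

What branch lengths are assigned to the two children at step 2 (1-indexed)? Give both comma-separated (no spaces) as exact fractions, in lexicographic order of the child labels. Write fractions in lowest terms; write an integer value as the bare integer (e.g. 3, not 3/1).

step 1: merge (P,W) at d=4; branch lengths P→2, W→2; new cluster PW
  updated: d(G,PW)=13, d(PW,Q)=7
step 2: merge (PW,Q) at d=7; branch lengths PW→3/2, Q→7/2; new cluster PQW
  updated: d(G,PQW)=14
step 3: merge (G,PQW) at d=14; branch lengths G→7, PQW→7/2; new cluster GPQW
final tree: (G:7,((P:2,W:2):3/2,Q:7/2):7/2)
total length: 39/2

3/2,7/2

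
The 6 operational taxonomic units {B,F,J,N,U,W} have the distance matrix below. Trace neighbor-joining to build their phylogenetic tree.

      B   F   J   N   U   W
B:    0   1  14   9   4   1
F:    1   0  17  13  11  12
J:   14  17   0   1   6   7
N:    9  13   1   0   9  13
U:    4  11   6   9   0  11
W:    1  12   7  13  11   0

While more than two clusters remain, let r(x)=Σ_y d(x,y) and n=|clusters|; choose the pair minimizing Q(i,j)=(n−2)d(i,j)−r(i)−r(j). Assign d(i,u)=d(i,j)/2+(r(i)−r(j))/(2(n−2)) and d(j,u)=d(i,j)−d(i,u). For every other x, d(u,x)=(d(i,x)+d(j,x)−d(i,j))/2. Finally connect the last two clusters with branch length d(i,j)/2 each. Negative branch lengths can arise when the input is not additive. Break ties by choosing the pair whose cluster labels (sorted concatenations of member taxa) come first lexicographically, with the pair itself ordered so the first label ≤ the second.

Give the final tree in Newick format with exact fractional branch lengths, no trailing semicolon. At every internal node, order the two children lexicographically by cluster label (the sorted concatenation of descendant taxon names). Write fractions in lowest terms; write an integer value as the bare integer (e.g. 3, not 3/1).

(((B:-57/16,F:73/16):43/16,((J:1/2,N:1/2):5,U:2):55/16):53/32,W:53/32)

step 1: merge (J,N) at d=1, Q=-86; branch lengths J→1/2, N→1/2; new cluster JN
  updated: d(B,JN)=11, d(F,JN)=29/2, d(JN,U)=7, d(JN,W)=19/2
step 2: merge (JN,U) at d=7, Q=-54; branch lengths JN→5, U→2; new cluster JNU
  updated: d(B,JNU)=4, d(F,JNU)=37/4, d(JNU,W)=27/4
step 3: merge (B,F) at d=1, Q=-105/4; branch lengths B→-57/16, F→73/16; new cluster BF
  updated: d(BF,JNU)=49/8, d(BF,W)=6
step 4: merge (BF,JNU) at d=49/8, Q=-151/8; branch lengths BF→43/16, JNU→55/16; new cluster BFJNU
  updated: d(BFJNU,W)=53/16
step 5: merge (BFJNU,W) at d=53/16; branch lengths BFJNU→53/32, W→53/32; new cluster BFJNUW
final tree: (((B:-57/16,F:73/16):43/16,((J:1/2,N:1/2):5,U:2):55/16):53/32,W:53/32)
total length: 295/16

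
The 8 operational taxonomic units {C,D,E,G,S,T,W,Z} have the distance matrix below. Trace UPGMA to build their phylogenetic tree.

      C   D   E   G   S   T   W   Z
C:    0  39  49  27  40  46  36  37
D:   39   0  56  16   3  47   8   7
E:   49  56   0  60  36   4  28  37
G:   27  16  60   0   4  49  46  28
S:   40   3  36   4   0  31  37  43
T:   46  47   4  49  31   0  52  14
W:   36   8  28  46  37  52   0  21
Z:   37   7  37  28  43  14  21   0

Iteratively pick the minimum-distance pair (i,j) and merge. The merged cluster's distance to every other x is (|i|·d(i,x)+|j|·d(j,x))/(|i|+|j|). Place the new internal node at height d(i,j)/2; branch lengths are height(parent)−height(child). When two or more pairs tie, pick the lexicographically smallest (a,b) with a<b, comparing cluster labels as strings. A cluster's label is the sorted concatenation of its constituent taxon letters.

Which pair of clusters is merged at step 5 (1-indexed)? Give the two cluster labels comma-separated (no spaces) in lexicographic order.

step 1: merge (D,S) at d=3; branch lengths D→3/2, S→3/2; new cluster DS
  updated: d(C,DS)=79/2, d(DS,E)=46, d(DS,G)=10, d(DS,T)=39, d(DS,W)=45/2, d(DS,Z)=25
step 2: merge (E,T) at d=4; branch lengths E→2, T→2; new cluster ET
  updated: d(C,ET)=95/2, d(DS,ET)=85/2, d(ET,G)=109/2, d(ET,W)=40, d(ET,Z)=51/2
step 3: merge (DS,G) at d=10; branch lengths DS→7/2, G→5; new cluster DGS
  updated: d(C,DGS)=106/3, d(DGS,ET)=93/2, d(DGS,W)=91/3, d(DGS,Z)=26
step 4: merge (W,Z) at d=21; branch lengths W→21/2, Z→21/2; new cluster WZ
  updated: d(C,WZ)=73/2, d(DGS,WZ)=169/6, d(ET,WZ)=131/4
step 5: merge (DGS,WZ) at d=169/6; branch lengths DGS→109/12, WZ→43/12; new cluster DGSWZ
  updated: d(C,DGSWZ)=179/5, d(DGSWZ,ET)=41
step 6: merge (C,DGSWZ) at d=179/5; branch lengths C→179/10, DGSWZ→229/60; new cluster CDGSWZ
  updated: d(CDGSWZ,ET)=505/12
step 7: merge (CDGSWZ,ET) at d=505/12; branch lengths CDGSWZ→377/120, ET→457/24; new cluster CDEGSTWZ
final tree: ((C:179/10,(((D:3/2,S:3/2):7/2,G:5):109/12,(W:21/2,Z:21/2):43/12):229/60):377/120,(E:2,T:2):457/24)
total length: 1396/15

DGS,WZ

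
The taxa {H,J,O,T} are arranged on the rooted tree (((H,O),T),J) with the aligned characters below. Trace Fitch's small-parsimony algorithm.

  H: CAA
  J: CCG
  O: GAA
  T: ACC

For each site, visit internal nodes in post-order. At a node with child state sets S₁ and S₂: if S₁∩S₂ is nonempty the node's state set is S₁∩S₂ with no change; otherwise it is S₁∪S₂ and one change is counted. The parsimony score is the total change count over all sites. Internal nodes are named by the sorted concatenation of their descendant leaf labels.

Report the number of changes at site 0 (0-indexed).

[col 0] HO: children H:{C}, O:{G} ∪→ {C,G}; cost 1
[col 0] HOT: children HO:{C,G}, T:{A} ∪→ {A,C,G}; cost 1
[col 0] HJOT: children HOT:{A,C,G}, J:{C} ∩→ {C}; cost 0
[col 1] HO: children H:{A}, O:{A} ∩→ {A}; cost 0
[col 1] HOT: children HO:{A}, T:{C} ∪→ {A,C}; cost 1
[col 1] HJOT: children HOT:{A,C}, J:{C} ∩→ {C}; cost 0
[col 2] HO: children H:{A}, O:{A} ∩→ {A}; cost 0
[col 2] HOT: children HO:{A}, T:{C} ∪→ {A,C}; cost 1
[col 2] HJOT: children HOT:{A,C}, J:{G} ∪→ {A,C,G}; cost 1
per-site changes: [2, 1, 2]; total = 5

2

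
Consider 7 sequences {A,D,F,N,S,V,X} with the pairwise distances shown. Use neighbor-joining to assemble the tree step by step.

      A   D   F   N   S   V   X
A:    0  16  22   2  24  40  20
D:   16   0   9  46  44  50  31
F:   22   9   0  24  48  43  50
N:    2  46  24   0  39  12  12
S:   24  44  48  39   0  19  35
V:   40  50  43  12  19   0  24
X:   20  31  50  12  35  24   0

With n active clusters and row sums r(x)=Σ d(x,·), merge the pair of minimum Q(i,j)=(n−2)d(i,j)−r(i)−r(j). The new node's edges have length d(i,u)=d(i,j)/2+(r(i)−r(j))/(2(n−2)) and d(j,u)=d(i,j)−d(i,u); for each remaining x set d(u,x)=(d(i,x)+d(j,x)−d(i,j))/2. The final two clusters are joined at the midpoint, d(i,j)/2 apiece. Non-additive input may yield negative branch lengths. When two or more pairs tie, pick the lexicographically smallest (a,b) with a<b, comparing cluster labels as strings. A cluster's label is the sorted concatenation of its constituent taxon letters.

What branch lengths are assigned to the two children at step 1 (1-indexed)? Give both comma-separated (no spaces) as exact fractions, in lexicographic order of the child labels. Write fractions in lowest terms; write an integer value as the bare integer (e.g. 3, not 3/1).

step 1: merge (D,F) at d=9, Q=-347; branch lengths D→9/2, F→9/2; new cluster DF
  updated: d(A,DF)=29/2, d(DF,N)=61/2, d(DF,S)=83/2, d(DF,V)=42, d(DF,X)=36
step 2: merge (S,V) at d=19, Q=-439/2; branch lengths S→195/16, V→109/16; new cluster SV
  updated: d(A,SV)=45/2, d(DF,SV)=129/4, d(N,SV)=16, d(SV,X)=20
step 3: merge (A,DF) at d=29/2, Q=-515/4; branch lengths A→-43/24, DF→391/24; new cluster ADF
  updated: d(ADF,N)=9, d(ADF,SV)=161/8, d(ADF,X)=83/4
step 4: merge (ADF,N) at d=9, Q=-551/8; branch lengths ADF→247/32, N→41/32; new cluster ADFN
  updated: d(ADFN,SV)=217/16, d(ADFN,X)=95/8
step 5: merge (ADFN,SV) at d=217/16, Q=-727/16; branch lengths ADFN→87/32, SV→347/32; new cluster ADFNSV
  updated: d(ADFNSV,X)=293/32
step 6: merge (ADFNSV,X) at d=293/32; branch lengths ADFNSV→293/64, X→293/64; new cluster ADFNSVX
final tree: ((((A:-43/24,(D:9/2,F:9/2):391/24):247/32,N:41/32):87/32,(S:195/16,V:109/16):347/32):293/64,X:293/64)
total length: 2375/32

9/2,9/2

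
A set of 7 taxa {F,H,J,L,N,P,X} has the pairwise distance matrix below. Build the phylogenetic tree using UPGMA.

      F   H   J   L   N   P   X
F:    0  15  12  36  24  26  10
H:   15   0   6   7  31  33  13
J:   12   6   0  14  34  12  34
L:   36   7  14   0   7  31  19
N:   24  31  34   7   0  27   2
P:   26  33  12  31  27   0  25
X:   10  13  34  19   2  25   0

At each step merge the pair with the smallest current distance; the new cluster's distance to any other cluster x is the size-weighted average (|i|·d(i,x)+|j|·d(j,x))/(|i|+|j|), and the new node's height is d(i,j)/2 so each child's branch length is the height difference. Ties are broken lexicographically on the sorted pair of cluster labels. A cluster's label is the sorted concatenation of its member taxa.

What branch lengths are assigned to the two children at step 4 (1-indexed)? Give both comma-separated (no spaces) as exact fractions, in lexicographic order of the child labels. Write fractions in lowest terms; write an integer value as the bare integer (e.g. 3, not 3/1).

step 1: merge (N,X) at d=2; branch lengths N→1, X→1; new cluster NX
  updated: d(F,NX)=17, d(H,NX)=22, d(J,NX)=34, d(L,NX)=13, d(NX,P)=26
step 2: merge (H,J) at d=6; branch lengths H→3, J→3; new cluster HJ
  updated: d(F,HJ)=27/2, d(HJ,L)=21/2, d(HJ,NX)=28, d(HJ,P)=45/2
step 3: merge (HJ,L) at d=21/2; branch lengths HJ→9/4, L→21/4; new cluster HJL
  updated: d(F,HJL)=21, d(HJL,NX)=23, d(HJL,P)=76/3
step 4: merge (F,NX) at d=17; branch lengths F→17/2, NX→15/2; new cluster FNX
  updated: d(FNX,HJL)=67/3, d(FNX,P)=26
step 5: merge (FNX,HJL) at d=67/3; branch lengths FNX→8/3, HJL→71/12; new cluster FHJLNX
  updated: d(FHJLNX,P)=77/3
step 6: merge (FHJLNX,P) at d=77/3; branch lengths FHJLNX→5/3, P→77/6; new cluster FHJLNPX
final tree: (((F:17/2,(N:1,X:1):15/2):8/3,((H:3,J:3):9/4,L:21/4):71/12):5/3,P:77/6)
total length: 655/12

17/2,15/2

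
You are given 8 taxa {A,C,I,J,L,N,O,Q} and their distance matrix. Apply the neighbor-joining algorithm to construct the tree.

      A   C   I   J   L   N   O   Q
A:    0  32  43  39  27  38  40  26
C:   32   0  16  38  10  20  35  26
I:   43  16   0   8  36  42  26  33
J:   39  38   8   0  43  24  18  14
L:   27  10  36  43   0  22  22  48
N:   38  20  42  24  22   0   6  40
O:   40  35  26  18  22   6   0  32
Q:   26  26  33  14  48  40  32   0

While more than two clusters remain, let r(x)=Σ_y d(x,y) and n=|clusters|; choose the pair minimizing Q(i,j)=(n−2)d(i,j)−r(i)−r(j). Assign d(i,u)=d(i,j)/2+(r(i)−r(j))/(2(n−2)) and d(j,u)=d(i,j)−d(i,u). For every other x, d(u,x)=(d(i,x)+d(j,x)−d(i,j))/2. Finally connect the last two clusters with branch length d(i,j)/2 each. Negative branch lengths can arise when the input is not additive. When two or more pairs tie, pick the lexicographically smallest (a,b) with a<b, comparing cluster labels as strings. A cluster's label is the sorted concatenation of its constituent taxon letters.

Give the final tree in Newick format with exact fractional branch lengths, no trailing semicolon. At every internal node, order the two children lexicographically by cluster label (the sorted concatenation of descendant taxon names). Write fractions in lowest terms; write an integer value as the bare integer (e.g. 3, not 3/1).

((((A:91/6,Q:65/6):45/8,(I:17/3,J:7/3):77/8):35/8,(C:2,L:8):31/4):9/2,(N:16/5,O:14/5):9/2)

iteration 1: select I,J (d=8, Q=-340); attach at lengths (17/3, 7/3); label the merged cluster IJ
  updated: d(A,IJ)=37, d(C,IJ)=23, d(IJ,L)=71/2, d(IJ,N)=29, d(IJ,O)=18, d(IJ,Q)=39/2
iteration 2: select N,O (d=6, Q=-278); attach at lengths (16/5, 14/5); label the merged cluster NO
  updated: d(A,NO)=36, d(C,NO)=49/2, d(IJ,NO)=41/2, d(L,NO)=19, d(NO,Q)=33
iteration 3: select C,L (d=10, Q=-215); attach at lengths (2, 8); label the merged cluster CL
  updated: d(A,CL)=49/2, d(CL,IJ)=97/4, d(CL,NO)=67/4, d(CL,Q)=32
iteration 4: select A,Q (d=26, Q=-156); attach at lengths (91/6, 65/6); label the merged cluster AQ
  updated: d(AQ,CL)=61/4, d(AQ,IJ)=61/4, d(AQ,NO)=43/2
iteration 5: select AQ,IJ (d=61/4, Q=-163/2); attach at lengths (45/8, 77/8); label the merged cluster AIJQ
  updated: d(AIJQ,CL)=97/8, d(AIJQ,NO)=107/8
iteration 6: select AIJQ,CL (d=97/8, Q=-169/4); attach at lengths (35/8, 31/4); label the merged cluster ACIJLQ
  updated: d(ACIJLQ,NO)=9
iteration 7: select ACIJLQ,NO (d=9); attach at lengths (9/2, 9/2); label the merged cluster ACIJLNOQ
final tree: ((((A:91/6,Q:65/6):45/8,(I:17/3,J:7/3):77/8):35/8,(C:2,L:8):31/4):9/2,(N:16/5,O:14/5):9/2)
total length: 691/8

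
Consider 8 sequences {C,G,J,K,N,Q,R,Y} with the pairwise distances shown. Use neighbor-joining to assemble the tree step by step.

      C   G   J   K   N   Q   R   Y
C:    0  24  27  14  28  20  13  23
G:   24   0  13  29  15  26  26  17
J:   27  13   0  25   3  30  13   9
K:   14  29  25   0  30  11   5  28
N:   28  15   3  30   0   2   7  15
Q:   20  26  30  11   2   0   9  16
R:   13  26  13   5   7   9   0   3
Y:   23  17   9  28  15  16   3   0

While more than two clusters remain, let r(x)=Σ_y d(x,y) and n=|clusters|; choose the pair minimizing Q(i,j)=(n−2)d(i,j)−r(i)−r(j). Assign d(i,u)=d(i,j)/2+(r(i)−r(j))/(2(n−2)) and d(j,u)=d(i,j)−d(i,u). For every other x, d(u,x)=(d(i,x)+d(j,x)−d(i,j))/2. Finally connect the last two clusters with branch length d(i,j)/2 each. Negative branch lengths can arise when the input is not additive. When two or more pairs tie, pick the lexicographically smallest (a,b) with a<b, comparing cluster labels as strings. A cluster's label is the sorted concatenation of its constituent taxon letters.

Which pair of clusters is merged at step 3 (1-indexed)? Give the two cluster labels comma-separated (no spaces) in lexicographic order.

step 1: merge (C,K) at d=14, Q=-207; branch lengths C→91/12, K→77/12; new cluster CK
  updated: d(CK,G)=39/2, d(CK,J)=19, d(CK,N)=22, d(CK,Q)=17/2, d(CK,R)=2, d(CK,Y)=37/2
step 2: merge (N,Q) at d=2, Q=-291/2; branch lengths N→-7/4, Q→15/4; new cluster NQ
  updated: d(CK,NQ)=57/4, d(G,NQ)=39/2, d(J,NQ)=31/2, d(NQ,R)=7, d(NQ,Y)=29/2
step 3: merge (CK,R) at d=2, Q=-465/4; branch lengths CK→121/32, R→-57/32; new cluster CKR
  updated: d(CKR,G)=87/4, d(CKR,J)=15, d(CKR,NQ)=77/8, d(CKR,Y)=39/4
step 4: merge (CKR,NQ) at d=77/8, Q=-691/8; branch lengths CKR→69/16, NQ→85/16; new cluster CKNQR
  updated: d(CKNQR,G)=253/16, d(CKNQR,J)=167/16, d(CKNQR,Y)=117/16
step 5: merge (CKNQR,Y) at d=117/16, Q=-209/4; branch lengths CKNQR→119/32, Y→115/32; new cluster CKNQRY
  updated: d(CKNQRY,G)=51/4, d(CKNQRY,J)=97/16
step 6: merge (CKNQRY,G) at d=51/4, Q=-509/16; branch lengths CKNQRY→93/32, G→315/32; new cluster CGKNQRY
  updated: d(CGKNQRY,J)=101/32
step 7: merge (CGKNQRY,J) at d=101/32; branch lengths CGKNQRY→101/64, J→101/64; new cluster CGJKNQRY
final tree: ((((((C:91/12,K:77/12):121/32,R:-57/32):69/16,(N:-7/4,Q:15/4):85/16):119/32,Y:115/32):93/32,G:315/32):101/64,J:101/64)
total length: 1627/32

CK,R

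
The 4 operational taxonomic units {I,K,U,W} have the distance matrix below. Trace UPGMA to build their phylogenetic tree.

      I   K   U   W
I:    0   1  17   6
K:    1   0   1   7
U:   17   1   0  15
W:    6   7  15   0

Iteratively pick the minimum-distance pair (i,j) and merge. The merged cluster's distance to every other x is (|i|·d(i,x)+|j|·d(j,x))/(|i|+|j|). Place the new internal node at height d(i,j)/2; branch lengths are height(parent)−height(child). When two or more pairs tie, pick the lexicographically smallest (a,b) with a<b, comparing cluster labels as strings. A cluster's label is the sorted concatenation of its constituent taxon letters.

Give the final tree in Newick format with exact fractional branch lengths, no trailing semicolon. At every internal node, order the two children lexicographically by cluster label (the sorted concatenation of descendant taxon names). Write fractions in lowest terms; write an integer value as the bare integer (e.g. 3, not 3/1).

(((I:1/2,K:1/2):11/4,W:13/4):9/4,U:11/2)

1. join I+K (d=1) ⇒ IK; edges |I|=1/2, |K|=1/2
  updated: d(IK,U)=9, d(IK,W)=13/2
2. join IK+W (d=13/2) ⇒ IKW; edges |IK|=11/4, |W|=13/4
  updated: d(IKW,U)=11
3. join IKW+U (d=11) ⇒ IKUW; edges |IKW|=9/4, |U|=11/2
final tree: (((I:1/2,K:1/2):11/4,W:13/4):9/4,U:11/2)
total length: 59/4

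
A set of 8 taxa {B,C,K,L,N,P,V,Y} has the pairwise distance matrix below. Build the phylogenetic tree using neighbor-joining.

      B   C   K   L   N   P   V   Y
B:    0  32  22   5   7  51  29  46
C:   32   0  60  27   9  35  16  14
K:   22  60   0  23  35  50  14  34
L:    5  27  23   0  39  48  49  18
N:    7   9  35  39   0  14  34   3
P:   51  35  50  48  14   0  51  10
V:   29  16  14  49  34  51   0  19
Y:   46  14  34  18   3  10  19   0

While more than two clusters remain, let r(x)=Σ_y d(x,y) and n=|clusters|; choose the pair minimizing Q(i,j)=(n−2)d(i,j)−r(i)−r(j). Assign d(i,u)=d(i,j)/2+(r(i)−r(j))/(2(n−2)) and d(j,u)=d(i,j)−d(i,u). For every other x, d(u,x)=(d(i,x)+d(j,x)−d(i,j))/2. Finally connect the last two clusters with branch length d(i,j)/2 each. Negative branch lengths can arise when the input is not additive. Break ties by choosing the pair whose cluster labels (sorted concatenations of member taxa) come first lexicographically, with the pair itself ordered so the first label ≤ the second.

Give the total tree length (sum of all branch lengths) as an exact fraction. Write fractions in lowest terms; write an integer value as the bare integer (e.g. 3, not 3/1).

step 1: merge (B,L) at d=5, Q=-371; branch lengths B→13/12, L→47/12; new cluster BL
  updated: d(BL,C)=27, d(BL,K)=20, d(BL,N)=41/2, d(BL,P)=47, d(BL,V)=73/2, d(BL,Y)=59/2
step 2: merge (K,V) at d=14, Q=-627/2; branch lengths K→45/4, V→11/4; new cluster KV
  updated: d(BL,KV)=85/4, d(C,KV)=31, d(KV,N)=55/2, d(KV,P)=87/2, d(KV,Y)=39/2
step 3: merge (BL,KV) at d=85/4, Q=-203; branch lengths BL→175/16, KV→165/16; new cluster BKLV
  updated: d(BKLV,C)=147/8, d(BKLV,N)=107/8, d(BKLV,P)=277/8, d(BKLV,Y)=111/8
step 4: merge (P,Y) at d=10, Q=-209/2; branch lengths P→331/24, Y→-91/24; new cluster PY
  updated: d(BKLV,PY)=77/4, d(C,PY)=39/2, d(N,PY)=7/2
step 5: merge (BKLV,C) at d=147/8, Q=-489/8; branch lengths BKLV→327/32, C→261/32; new cluster BCKLV
  updated: d(BCKLV,N)=2, d(BCKLV,PY)=163/16
step 6: merge (BCKLV,N) at d=2, Q=-251/16; branch lengths BCKLV→139/32, N→-75/32; new cluster BCKLNV
  updated: d(BCKLNV,PY)=187/32
step 7: merge (BCKLNV,PY) at d=187/32; branch lengths BCKLNV→187/64, PY→187/64; new cluster BCKLNPVY
final tree: (((((B:13/12,L:47/12):175/16,(K:45/4,V:11/4):165/16):327/32,C:261/32):139/32,N:-75/32):187/64,(P:331/24,Y:-91/24):187/64)
total length: 2447/32

2447/32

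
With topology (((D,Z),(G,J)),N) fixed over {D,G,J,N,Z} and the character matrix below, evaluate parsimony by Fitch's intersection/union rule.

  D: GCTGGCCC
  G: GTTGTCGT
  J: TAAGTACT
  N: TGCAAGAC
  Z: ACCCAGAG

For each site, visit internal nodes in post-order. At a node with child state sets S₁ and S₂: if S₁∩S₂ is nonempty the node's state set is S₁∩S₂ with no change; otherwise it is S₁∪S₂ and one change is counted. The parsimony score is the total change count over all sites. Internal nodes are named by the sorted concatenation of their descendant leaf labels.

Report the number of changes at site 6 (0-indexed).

3

DZ@0: {G} ∪ {A} = {A,G} (union, +1)
GJ@0: {G} ∪ {T} = {G,T} (union, +1)
DGJZ@0: {A,G} ∩ {G,T} = {G} (intersection, +0)
DGJNZ@0: {G} ∪ {T} = {G,T} (union, +1)
DZ@1: {C} ∩ {C} = {C} (intersection, +0)
GJ@1: {T} ∪ {A} = {A,T} (union, +1)
DGJZ@1: {C} ∪ {A,T} = {A,C,T} (union, +1)
DGJNZ@1: {A,C,T} ∪ {G} = {A,C,G,T} (union, +1)
DZ@2: {T} ∪ {C} = {C,T} (union, +1)
GJ@2: {T} ∪ {A} = {A,T} (union, +1)
DGJZ@2: {C,T} ∩ {A,T} = {T} (intersection, +0)
DGJNZ@2: {T} ∪ {C} = {C,T} (union, +1)
DZ@3: {G} ∪ {C} = {C,G} (union, +1)
GJ@3: {G} ∩ {G} = {G} (intersection, +0)
DGJZ@3: {C,G} ∩ {G} = {G} (intersection, +0)
DGJNZ@3: {G} ∪ {A} = {A,G} (union, +1)
DZ@4: {G} ∪ {A} = {A,G} (union, +1)
GJ@4: {T} ∩ {T} = {T} (intersection, +0)
DGJZ@4: {A,G} ∪ {T} = {A,G,T} (union, +1)
DGJNZ@4: {A,G,T} ∩ {A} = {A} (intersection, +0)
DZ@5: {C} ∪ {G} = {C,G} (union, +1)
GJ@5: {C} ∪ {A} = {A,C} (union, +1)
DGJZ@5: {C,G} ∩ {A,C} = {C} (intersection, +0)
DGJNZ@5: {C} ∪ {G} = {C,G} (union, +1)
DZ@6: {C} ∪ {A} = {A,C} (union, +1)
GJ@6: {G} ∪ {C} = {C,G} (union, +1)
DGJZ@6: {A,C} ∩ {C,G} = {C} (intersection, +0)
DGJNZ@6: {C} ∪ {A} = {A,C} (union, +1)
DZ@7: {C} ∪ {G} = {C,G} (union, +1)
GJ@7: {T} ∩ {T} = {T} (intersection, +0)
DGJZ@7: {C,G} ∪ {T} = {C,G,T} (union, +1)
DGJNZ@7: {C,G,T} ∩ {C} = {C} (intersection, +0)
per-site changes: [3, 3, 3, 2, 2, 3, 3, 2]; total = 21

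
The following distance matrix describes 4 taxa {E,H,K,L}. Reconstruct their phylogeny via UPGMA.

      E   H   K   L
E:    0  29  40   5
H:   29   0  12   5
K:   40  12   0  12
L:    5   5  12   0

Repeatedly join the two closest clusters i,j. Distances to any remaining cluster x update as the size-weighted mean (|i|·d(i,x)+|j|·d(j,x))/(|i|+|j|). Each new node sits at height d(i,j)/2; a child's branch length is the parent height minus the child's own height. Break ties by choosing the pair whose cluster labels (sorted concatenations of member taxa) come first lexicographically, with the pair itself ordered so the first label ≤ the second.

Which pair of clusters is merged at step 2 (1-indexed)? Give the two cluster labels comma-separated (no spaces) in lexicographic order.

H,K

iteration 1: select E,L (d=5); attach at lengths (5/2, 5/2); label the merged cluster EL
  updated: d(EL,H)=17, d(EL,K)=26
iteration 2: select H,K (d=12); attach at lengths (6, 6); label the merged cluster HK
  updated: d(EL,HK)=43/2
iteration 3: select EL,HK (d=43/2); attach at lengths (33/4, 19/4); label the merged cluster EHKL
final tree: ((E:5/2,L:5/2):33/4,(H:6,K:6):19/4)
total length: 30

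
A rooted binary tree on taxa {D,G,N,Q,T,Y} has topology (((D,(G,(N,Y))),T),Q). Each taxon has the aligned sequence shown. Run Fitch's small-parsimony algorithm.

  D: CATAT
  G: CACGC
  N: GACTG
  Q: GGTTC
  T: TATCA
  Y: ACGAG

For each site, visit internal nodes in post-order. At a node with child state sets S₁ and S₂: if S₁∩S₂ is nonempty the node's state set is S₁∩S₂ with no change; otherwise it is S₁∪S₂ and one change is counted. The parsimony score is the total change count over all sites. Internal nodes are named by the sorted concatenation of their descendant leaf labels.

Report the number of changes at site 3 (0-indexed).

site 0, node NY: N={G} ∪ Y={A} → {A,G} (+1)
site 0, node GNY: G={C} ∪ NY={A,G} → {A,C,G} (+1)
site 0, node DGNY: D={C} ∩ GNY={A,C,G} → {C} (+0)
site 0, node DGNTY: DGNY={C} ∪ T={T} → {C,T} (+1)
site 0, node DGNQTY: DGNTY={C,T} ∪ Q={G} → {C,G,T} (+1)
site 1, node NY: N={A} ∪ Y={C} → {A,C} (+1)
site 1, node GNY: G={A} ∩ NY={A,C} → {A} (+0)
site 1, node DGNY: D={A} ∩ GNY={A} → {A} (+0)
site 1, node DGNTY: DGNY={A} ∩ T={A} → {A} (+0)
site 1, node DGNQTY: DGNTY={A} ∪ Q={G} → {A,G} (+1)
site 2, node NY: N={C} ∪ Y={G} → {C,G} (+1)
site 2, node GNY: G={C} ∩ NY={C,G} → {C} (+0)
site 2, node DGNY: D={T} ∪ GNY={C} → {C,T} (+1)
site 2, node DGNTY: DGNY={C,T} ∩ T={T} → {T} (+0)
site 2, node DGNQTY: DGNTY={T} ∩ Q={T} → {T} (+0)
site 3, node NY: N={T} ∪ Y={A} → {A,T} (+1)
site 3, node GNY: G={G} ∪ NY={A,T} → {A,G,T} (+1)
site 3, node DGNY: D={A} ∩ GNY={A,G,T} → {A} (+0)
site 3, node DGNTY: DGNY={A} ∪ T={C} → {A,C} (+1)
site 3, node DGNQTY: DGNTY={A,C} ∪ Q={T} → {A,C,T} (+1)
site 4, node NY: N={G} ∩ Y={G} → {G} (+0)
site 4, node GNY: G={C} ∪ NY={G} → {C,G} (+1)
site 4, node DGNY: D={T} ∪ GNY={C,G} → {C,G,T} (+1)
site 4, node DGNTY: DGNY={C,G,T} ∪ T={A} → {A,C,G,T} (+1)
site 4, node DGNQTY: DGNTY={A,C,G,T} ∩ Q={C} → {C} (+0)
per-site changes: [4, 2, 2, 4, 3]; total = 15

4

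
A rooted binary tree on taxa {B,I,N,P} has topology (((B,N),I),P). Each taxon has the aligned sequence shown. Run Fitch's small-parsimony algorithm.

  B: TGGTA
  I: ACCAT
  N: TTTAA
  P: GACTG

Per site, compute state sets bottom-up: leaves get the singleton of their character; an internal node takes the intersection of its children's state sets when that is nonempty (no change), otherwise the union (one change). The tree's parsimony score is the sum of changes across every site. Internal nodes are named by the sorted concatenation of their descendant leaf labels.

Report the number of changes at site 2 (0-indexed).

2

[col 0] BN: children B:{T}, N:{T} ∩→ {T}; cost 0
[col 0] BIN: children BN:{T}, I:{A} ∪→ {A,T}; cost 1
[col 0] BINP: children BIN:{A,T}, P:{G} ∪→ {A,G,T}; cost 1
[col 1] BN: children B:{G}, N:{T} ∪→ {G,T}; cost 1
[col 1] BIN: children BN:{G,T}, I:{C} ∪→ {C,G,T}; cost 1
[col 1] BINP: children BIN:{C,G,T}, P:{A} ∪→ {A,C,G,T}; cost 1
[col 2] BN: children B:{G}, N:{T} ∪→ {G,T}; cost 1
[col 2] BIN: children BN:{G,T}, I:{C} ∪→ {C,G,T}; cost 1
[col 2] BINP: children BIN:{C,G,T}, P:{C} ∩→ {C}; cost 0
[col 3] BN: children B:{T}, N:{A} ∪→ {A,T}; cost 1
[col 3] BIN: children BN:{A,T}, I:{A} ∩→ {A}; cost 0
[col 3] BINP: children BIN:{A}, P:{T} ∪→ {A,T}; cost 1
[col 4] BN: children B:{A}, N:{A} ∩→ {A}; cost 0
[col 4] BIN: children BN:{A}, I:{T} ∪→ {A,T}; cost 1
[col 4] BINP: children BIN:{A,T}, P:{G} ∪→ {A,G,T}; cost 1
per-site changes: [2, 3, 2, 2, 2]; total = 11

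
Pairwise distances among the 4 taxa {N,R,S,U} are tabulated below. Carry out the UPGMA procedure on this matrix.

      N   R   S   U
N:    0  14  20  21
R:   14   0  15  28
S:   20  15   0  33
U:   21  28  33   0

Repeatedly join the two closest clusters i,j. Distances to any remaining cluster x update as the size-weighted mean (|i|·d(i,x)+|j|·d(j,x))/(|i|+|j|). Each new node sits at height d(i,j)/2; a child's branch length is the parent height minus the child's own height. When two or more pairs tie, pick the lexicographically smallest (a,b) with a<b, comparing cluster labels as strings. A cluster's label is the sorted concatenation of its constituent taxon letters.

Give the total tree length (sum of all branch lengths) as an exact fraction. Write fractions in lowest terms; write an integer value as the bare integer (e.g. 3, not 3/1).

517/12

1. join N+R (d=14) ⇒ NR; edges |N|=7, |R|=7
  updated: d(NR,S)=35/2, d(NR,U)=49/2
2. join NR+S (d=35/2) ⇒ NRS; edges |NR|=7/4, |S|=35/4
  updated: d(NRS,U)=82/3
3. join NRS+U (d=82/3) ⇒ NRSU; edges |NRS|=59/12, |U|=41/3
final tree: (((N:7,R:7):7/4,S:35/4):59/12,U:41/3)
total length: 517/12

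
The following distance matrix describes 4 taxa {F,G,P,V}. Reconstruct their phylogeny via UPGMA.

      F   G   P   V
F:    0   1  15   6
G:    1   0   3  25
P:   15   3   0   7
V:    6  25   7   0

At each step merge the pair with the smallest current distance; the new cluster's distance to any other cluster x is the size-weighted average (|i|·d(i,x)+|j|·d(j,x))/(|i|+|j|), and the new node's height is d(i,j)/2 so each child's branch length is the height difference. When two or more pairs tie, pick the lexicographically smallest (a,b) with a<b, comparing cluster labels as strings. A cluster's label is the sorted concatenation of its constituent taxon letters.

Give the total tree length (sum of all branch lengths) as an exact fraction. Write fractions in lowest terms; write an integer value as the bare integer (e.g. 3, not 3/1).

65/4

1. join F+G (d=1) ⇒ FG; edges |F|=1/2, |G|=1/2
  updated: d(FG,P)=9, d(FG,V)=31/2
2. join P+V (d=7) ⇒ PV; edges |P|=7/2, |V|=7/2
  updated: d(FG,PV)=49/4
3. join FG+PV (d=49/4) ⇒ FGPV; edges |FG|=45/8, |PV|=21/8
final tree: ((F:1/2,G:1/2):45/8,(P:7/2,V:7/2):21/8)
total length: 65/4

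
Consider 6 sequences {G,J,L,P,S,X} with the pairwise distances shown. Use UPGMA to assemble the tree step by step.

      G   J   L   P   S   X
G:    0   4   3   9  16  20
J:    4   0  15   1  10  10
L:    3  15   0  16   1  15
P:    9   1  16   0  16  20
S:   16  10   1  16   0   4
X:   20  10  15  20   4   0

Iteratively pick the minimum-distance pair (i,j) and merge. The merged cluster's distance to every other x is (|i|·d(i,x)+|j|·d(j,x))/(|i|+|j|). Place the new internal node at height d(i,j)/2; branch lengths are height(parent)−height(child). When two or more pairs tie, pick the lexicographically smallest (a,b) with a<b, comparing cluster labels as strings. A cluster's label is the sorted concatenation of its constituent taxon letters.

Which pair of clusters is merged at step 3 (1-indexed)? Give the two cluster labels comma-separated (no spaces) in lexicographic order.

1. join J+P (d=1) ⇒ JP; edges |J|=1/2, |P|=1/2
  updated: d(G,JP)=13/2, d(JP,L)=31/2, d(JP,S)=13, d(JP,X)=15
2. join L+S (d=1) ⇒ LS; edges |L|=1/2, |S|=1/2
  updated: d(G,LS)=19/2, d(JP,LS)=57/4, d(LS,X)=19/2
3. join G+JP (d=13/2) ⇒ GJP; edges |G|=13/4, |JP|=11/4
  updated: d(GJP,LS)=38/3, d(GJP,X)=50/3
4. join LS+X (d=19/2) ⇒ LSX; edges |LS|=17/4, |X|=19/4
  updated: d(GJP,LSX)=14
5. join GJP+LSX (d=14) ⇒ GJLPSX; edges |GJP|=15/4, |LSX|=9/4
final tree: ((G:13/4,(J:1/2,P:1/2):11/4):15/4,((L:1/2,S:1/2):17/4,X:19/4):9/4)
total length: 23

G,JP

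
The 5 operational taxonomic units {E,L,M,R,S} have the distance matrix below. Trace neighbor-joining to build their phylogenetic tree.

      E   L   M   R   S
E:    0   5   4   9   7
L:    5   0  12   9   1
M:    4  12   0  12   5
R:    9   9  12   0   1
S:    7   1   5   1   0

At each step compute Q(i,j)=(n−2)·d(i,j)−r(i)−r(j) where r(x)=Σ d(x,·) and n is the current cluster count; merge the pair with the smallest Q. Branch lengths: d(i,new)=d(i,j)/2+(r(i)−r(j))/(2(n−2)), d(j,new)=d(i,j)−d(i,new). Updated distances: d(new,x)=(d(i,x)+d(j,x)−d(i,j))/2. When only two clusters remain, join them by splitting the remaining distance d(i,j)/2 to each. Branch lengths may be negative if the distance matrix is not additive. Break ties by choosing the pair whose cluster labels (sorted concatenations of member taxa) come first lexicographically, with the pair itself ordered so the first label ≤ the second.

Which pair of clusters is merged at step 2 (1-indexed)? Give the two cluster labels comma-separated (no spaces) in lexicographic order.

step 1: merge (E,M) at d=4, Q=-46; branch lengths E→2/3, M→10/3; new cluster EM
  updated: d(EM,L)=13/2, d(EM,R)=17/2, d(EM,S)=4
step 2: merge (EM,L) at d=13/2, Q=-45/2; branch lengths EM→31/8, L→21/8; new cluster ELM
  updated: d(ELM,R)=11/2, d(ELM,S)=-3/4
step 3: merge (ELM,R) at d=11/2, Q=-23/4; branch lengths ELM→15/8, R→29/8; new cluster ELMR
  updated: d(ELMR,S)=-21/8
step 4: merge (ELMR,S) at d=-21/8; branch lengths ELMR→-21/16, S→-21/16; new cluster ELMRS
final tree: ((((E:2/3,M:10/3):31/8,L:21/8):15/8,R:29/8):-21/16,S:-21/16)
total length: 107/8

EM,L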